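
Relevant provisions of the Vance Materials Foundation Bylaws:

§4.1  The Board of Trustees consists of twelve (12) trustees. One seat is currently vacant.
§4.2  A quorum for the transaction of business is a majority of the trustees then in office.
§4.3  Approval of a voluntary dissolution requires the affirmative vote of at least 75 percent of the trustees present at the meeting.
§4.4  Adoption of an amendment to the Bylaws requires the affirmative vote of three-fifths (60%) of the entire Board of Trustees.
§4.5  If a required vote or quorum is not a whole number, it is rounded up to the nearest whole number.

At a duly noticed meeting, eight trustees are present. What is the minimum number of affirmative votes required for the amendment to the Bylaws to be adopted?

8

The amendment to the Bylaws requires three-fifths of the entire Board of Trustees (12).
3/5 of 12 = 7.20, rounded up to 8.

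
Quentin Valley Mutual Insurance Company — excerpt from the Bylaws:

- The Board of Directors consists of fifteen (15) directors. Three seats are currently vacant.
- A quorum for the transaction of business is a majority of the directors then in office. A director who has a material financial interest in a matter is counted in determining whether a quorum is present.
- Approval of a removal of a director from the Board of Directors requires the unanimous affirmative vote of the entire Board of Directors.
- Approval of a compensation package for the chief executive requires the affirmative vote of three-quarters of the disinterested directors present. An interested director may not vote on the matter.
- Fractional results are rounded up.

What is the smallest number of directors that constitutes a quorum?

A majority of 12 is 7.

7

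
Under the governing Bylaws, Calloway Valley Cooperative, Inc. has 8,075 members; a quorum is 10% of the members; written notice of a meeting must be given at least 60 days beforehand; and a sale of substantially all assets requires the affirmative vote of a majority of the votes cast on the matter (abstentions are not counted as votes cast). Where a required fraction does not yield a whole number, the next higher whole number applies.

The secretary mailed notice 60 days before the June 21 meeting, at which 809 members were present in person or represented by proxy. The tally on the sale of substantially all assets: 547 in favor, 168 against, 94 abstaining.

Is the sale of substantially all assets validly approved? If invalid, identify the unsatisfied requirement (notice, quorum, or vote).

Notice: 60 days given; 60 required. Satisfied.
Quorum: 10% of 8,075 = 807.50, rounded up to 808; 809 present. Satisfied.
Vote: requires a majority of the votes cast (809 − 94 abstaining = 715); a majority of 715 is 358, so 358 needed; 547 in favor. Satisfied.

Valid — all requirements satisfied.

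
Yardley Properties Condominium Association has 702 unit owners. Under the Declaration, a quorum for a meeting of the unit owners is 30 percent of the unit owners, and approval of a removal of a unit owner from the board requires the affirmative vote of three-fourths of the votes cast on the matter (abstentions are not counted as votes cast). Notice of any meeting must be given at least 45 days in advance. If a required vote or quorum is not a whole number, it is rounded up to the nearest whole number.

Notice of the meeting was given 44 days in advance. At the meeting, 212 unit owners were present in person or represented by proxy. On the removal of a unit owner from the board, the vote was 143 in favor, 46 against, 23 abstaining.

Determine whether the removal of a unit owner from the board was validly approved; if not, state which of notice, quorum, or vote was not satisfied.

Notice: 44 days given; 45 required. Not satisfied.
Quorum: 30% of 702 = 210.60, rounded up to 211; 212 present. Satisfied.
Vote: requires three-fourths of the votes cast (212 − 23 abstaining = 189); 3/4 of 189 = 141.75, rounded up to 142, so 142 needed; 143 in favor. Satisfied.

Invalid — notice requirement not satisfied.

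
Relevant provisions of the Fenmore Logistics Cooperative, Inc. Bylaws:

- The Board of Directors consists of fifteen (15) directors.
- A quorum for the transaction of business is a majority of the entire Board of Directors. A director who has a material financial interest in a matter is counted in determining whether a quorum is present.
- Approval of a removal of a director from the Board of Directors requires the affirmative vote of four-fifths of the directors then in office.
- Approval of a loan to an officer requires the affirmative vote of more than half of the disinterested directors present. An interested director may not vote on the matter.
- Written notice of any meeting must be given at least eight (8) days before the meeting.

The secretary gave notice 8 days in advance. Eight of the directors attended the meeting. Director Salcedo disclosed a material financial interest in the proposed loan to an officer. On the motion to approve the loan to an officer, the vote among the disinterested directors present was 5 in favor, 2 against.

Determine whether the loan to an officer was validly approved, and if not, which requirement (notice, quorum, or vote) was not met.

Notice: 8 days given; 8 required (8 ≥ 8). Satisfied.
Quorum: 8 present (interested directors count toward quorum); quorum is 8. Satisfied.
Vote: the loan to an officer requires a majority of the disinterested directors present (8 − 1 = 7). A majority of 7 is 4, so 4 affirmative votes are needed; 5 voted in favor. Satisfied.

Valid — all requirements satisfied.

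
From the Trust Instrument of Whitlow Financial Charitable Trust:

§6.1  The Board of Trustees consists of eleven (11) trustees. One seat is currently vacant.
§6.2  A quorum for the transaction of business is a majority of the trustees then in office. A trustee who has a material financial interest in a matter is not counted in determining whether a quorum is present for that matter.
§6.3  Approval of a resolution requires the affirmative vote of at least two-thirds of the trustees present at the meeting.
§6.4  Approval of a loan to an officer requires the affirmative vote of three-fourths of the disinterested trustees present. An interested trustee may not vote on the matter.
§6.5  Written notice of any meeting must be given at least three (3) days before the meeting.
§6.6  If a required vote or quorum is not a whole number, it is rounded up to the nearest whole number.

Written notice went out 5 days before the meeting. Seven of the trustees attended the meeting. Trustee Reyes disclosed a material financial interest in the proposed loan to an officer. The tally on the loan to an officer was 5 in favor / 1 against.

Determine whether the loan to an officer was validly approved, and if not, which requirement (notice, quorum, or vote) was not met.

Notice: 5 days given; 3 required (5 ≥ 3). Satisfied.
Quorum: 7 present, but the 1 interested trustee does not count, leaving 6. Quorum is 6. Satisfied.
Vote: the loan to an officer requires three-fourths of the disinterested trustees present (7 − 1 = 6). 3/4 of 6 = 4.50, rounded up to 5, so 5 affirmative votes are needed; 5 voted in favor. Satisfied.

Valid — all requirements satisfied.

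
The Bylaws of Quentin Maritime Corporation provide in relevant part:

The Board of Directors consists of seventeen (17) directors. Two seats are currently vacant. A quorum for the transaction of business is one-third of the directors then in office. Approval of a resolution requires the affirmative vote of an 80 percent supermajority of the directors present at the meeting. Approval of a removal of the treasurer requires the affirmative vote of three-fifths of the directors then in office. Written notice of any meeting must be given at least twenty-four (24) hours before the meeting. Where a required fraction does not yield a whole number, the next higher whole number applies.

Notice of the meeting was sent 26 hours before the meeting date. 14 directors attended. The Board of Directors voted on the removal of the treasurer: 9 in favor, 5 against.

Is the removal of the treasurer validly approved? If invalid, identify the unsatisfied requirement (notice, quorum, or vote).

Valid — all requirements satisfied.

Notice: 26 hours given; 24 required (26 ≥ 24). Satisfied.
Quorum: 14 present; quorum is 5. Satisfied.
Vote: the removal of the treasurer requires three-fifths of the directors then in office (15). 3/5 of 15 = 9, so 9 affirmative votes are needed; 9 voted in favor. Satisfied.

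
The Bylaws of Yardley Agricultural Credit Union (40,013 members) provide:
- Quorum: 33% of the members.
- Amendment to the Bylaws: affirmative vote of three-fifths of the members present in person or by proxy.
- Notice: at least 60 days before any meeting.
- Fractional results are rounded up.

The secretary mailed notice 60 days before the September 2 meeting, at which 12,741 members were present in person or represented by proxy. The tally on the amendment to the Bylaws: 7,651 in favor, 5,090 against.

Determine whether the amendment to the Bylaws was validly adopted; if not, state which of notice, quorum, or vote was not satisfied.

Notice: 60 days given; 60 required. Satisfied.
Quorum: 33% of 40,013 = 13,204.29, rounded up to 13,205; 12,741 present. Not satisfied.
Vote: requires three-fifths of those present (12,741); 3/5 of 12741 = 7644.60, rounded up to 7645, so 7,645 needed; 7,651 in favor. Satisfied.

Invalid — quorum requirement not satisfied.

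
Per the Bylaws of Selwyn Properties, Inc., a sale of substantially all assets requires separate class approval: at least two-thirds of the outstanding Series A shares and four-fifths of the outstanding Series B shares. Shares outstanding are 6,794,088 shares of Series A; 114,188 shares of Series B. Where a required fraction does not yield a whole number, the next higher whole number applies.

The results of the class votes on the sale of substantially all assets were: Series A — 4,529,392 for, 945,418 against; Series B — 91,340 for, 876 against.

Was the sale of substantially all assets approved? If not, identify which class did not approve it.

Not approved — the Series B shares did not give the required vote.

Series A: 2/3 of 6794088 = 4529392; 4,529,392 required, 4,529,392 in favor — approved.
Series B: 4/5 of 114188 = 91350.40, rounded up to 91351; 91,351 required, 91,340 in favor — not approved.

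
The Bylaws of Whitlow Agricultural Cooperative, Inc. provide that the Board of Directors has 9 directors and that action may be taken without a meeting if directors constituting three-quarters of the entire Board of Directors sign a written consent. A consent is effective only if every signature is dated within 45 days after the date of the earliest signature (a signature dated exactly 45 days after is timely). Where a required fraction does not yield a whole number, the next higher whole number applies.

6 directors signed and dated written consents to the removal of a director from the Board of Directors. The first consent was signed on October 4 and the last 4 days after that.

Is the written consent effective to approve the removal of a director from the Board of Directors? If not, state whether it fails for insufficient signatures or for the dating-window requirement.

Signatures required: three-quarters of 9 — 3/4 of 9 = 6.75, rounded up to 7, so 7 needed; 6 signed. Insufficient.
Dating window: the latest signature is 4 days after the earliest; the limit is 45 days. Within the window.

Not effective — insufficient signatures.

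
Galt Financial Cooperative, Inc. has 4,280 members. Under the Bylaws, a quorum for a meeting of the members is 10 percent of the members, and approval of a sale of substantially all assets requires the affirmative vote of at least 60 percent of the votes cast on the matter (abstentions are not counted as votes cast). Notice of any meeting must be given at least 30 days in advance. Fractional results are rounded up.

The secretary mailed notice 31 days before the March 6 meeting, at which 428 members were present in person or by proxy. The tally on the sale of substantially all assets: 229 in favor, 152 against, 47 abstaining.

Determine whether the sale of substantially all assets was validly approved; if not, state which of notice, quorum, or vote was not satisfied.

Valid — all requirements satisfied.

Notice: 31 days given; 30 required. Satisfied.
Quorum: 10% of 4,280 = 428; 428 present. Satisfied.
Vote: requires three-fifths of the votes cast (428 − 47 abstaining = 381); 3/5 of 381 = 228.60, rounded up to 229, so 229 needed; 229 in favor. Satisfied.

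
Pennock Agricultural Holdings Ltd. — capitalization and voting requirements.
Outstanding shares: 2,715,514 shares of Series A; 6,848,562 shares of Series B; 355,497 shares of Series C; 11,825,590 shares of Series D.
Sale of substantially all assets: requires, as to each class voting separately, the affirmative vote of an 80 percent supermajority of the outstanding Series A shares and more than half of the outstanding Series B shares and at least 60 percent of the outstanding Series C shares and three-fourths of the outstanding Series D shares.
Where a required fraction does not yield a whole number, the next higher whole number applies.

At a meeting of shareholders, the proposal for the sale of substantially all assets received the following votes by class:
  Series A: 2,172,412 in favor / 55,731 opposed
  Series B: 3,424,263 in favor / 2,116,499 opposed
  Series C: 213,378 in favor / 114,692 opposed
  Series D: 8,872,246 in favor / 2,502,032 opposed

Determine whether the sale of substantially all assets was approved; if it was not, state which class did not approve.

Not approved — the Series B shares did not give the required vote.

Series A: 4/5 of 2715514 = 2172411.20, rounded up to 2172412; 2,172,412 required, 2,172,412 in favor — approved.
Series B: a majority of 6848562 is 3424282; 3,424,282 required, 3,424,263 in favor — not approved.
Series C: 3/5 of 355497 = 213298.20, rounded up to 213299; 213,299 required, 213,378 in favor — approved.
Series D: 3/4 of 11825590 = 8869192.50, rounded up to 8869193; 8,869,193 required, 8,872,246 in favor — approved.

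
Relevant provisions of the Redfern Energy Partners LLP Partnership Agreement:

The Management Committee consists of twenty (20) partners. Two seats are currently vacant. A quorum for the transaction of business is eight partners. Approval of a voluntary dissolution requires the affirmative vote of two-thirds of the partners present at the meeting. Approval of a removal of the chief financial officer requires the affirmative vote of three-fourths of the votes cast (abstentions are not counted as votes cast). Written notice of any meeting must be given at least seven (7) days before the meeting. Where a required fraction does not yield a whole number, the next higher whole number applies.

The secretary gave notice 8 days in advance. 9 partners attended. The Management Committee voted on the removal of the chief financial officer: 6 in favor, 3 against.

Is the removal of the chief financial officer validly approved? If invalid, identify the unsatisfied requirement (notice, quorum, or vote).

Notice: 8 days given; 7 required (8 ≥ 7). Satisfied.
Quorum: 9 present; quorum is 8. Satisfied.
Vote: the removal of the chief financial officer requires three-fourths of the votes cast (9). 3/4 of 9 = 6.75, rounded up to 7, so 7 affirmative votes are needed; 6 voted in favor. Not satisfied.

Invalid — vote requirement not satisfied.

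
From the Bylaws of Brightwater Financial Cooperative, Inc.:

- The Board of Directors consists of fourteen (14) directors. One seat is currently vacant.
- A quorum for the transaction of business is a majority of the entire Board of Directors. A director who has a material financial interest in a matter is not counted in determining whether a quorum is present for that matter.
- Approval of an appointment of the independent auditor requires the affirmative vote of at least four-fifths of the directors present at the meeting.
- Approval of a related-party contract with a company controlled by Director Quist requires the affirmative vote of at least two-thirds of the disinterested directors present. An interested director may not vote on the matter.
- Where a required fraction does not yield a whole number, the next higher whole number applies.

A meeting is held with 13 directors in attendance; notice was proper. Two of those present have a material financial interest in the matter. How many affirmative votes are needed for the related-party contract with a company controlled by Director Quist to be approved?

The related-party contract with a company controlled by Director Quist requires two-thirds of the disinterested directors present (13 − 2 = 11).
2/3 of 11 = 7.33, rounded up to 8.

8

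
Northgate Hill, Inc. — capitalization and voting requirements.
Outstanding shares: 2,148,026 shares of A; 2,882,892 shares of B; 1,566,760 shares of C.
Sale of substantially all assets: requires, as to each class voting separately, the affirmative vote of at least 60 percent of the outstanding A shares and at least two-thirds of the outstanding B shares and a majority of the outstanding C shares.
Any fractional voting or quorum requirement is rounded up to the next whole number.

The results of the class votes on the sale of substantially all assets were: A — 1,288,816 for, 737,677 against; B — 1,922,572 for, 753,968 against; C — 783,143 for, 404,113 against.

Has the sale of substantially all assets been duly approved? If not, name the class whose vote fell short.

A: 3/5 of 2148026 = 1288815.60, rounded up to 1288816; 1,288,816 required, 1,288,816 in favor — approved.
B: 2/3 of 2882892 = 1921928; 1,921,928 required, 1,922,572 in favor — approved.
C: a majority of 1566760 is 783381; 783,381 required, 783,143 in favor — not approved.

Not approved — the C shares did not give the required vote.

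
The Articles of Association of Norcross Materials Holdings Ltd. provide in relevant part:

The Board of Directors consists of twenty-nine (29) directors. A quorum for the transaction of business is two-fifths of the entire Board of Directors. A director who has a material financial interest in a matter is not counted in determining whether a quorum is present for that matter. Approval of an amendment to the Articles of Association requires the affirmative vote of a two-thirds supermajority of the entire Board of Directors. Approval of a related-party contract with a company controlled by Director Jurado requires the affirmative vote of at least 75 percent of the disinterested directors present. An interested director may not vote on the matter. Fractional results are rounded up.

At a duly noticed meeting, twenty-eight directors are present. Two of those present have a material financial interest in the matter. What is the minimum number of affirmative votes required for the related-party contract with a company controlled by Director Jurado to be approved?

20

The related-party contract with a company controlled by Director Jurado requires three-fourths of the disinterested directors present (28 − 2 = 26).
3/4 of 26 = 19.50, rounded up to 20.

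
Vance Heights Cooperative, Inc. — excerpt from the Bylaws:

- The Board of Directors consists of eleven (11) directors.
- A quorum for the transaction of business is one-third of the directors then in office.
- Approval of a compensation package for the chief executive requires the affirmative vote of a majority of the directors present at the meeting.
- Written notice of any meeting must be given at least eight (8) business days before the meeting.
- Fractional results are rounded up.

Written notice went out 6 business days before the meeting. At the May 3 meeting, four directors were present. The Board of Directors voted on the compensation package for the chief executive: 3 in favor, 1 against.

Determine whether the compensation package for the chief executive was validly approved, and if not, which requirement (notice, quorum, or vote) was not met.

Invalid — notice requirement not satisfied.

Notice: 6 business days given; 8 required (6 < 8). Not satisfied.
Quorum: 4 present; quorum is 4. Satisfied.
Vote: the compensation package for the chief executive requires a majority of the directors present (4). A majority of 4 is 3, so 3 affirmative votes are needed; 3 voted in favor. Satisfied.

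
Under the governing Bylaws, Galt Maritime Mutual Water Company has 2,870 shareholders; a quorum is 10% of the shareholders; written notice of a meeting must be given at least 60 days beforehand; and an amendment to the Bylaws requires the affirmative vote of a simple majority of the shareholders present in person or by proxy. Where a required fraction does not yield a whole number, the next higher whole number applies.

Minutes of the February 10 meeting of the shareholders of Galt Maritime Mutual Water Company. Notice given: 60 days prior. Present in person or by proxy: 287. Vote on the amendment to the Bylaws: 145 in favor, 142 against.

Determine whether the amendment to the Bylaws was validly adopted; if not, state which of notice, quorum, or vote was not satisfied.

Valid — all requirements satisfied.

Notice: 60 days given; 60 required. Satisfied.
Quorum: 10% of 2,870 = 287; 287 present. Satisfied.
Vote: requires a majority of those present (287); a majority of 287 is 144, so 144 needed; 145 in favor. Satisfied.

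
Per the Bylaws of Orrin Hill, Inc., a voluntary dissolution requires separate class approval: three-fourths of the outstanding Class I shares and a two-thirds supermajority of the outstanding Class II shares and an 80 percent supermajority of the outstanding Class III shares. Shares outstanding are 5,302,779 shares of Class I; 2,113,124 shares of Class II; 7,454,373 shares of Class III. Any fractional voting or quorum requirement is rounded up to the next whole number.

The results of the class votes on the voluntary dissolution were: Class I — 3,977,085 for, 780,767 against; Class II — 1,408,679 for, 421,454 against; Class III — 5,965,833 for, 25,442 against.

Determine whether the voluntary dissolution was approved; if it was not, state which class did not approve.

Class I: 3/4 of 5302779 = 3977084.25, rounded up to 3977085; 3,977,085 required, 3,977,085 in favor — approved.
Class II: 2/3 of 2113124 = 1408749.33, rounded up to 1408750; 1,408,750 required, 1,408,679 in favor — not approved.
Class III: 4/5 of 7454373 = 5963498.40, rounded up to 5963499; 5,963,499 required, 5,965,833 in favor — approved.

Not approved — the Class II shares did not give the required vote.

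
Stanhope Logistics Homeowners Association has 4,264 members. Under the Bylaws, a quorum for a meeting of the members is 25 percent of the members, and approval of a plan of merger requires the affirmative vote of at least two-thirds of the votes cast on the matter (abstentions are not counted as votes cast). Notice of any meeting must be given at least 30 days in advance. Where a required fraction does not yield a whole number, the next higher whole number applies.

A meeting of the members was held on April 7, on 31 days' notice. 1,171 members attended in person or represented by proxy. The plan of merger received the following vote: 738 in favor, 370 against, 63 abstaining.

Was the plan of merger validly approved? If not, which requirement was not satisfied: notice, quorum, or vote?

Notice: 31 days given; 30 required. Satisfied.
Quorum: 25% of 4,264 = 1,066; 1,171 present. Satisfied.
Vote: requires two-thirds of the votes cast (1,171 − 63 abstaining = 1,108); 2/3 of 1108 = 738.67, rounded up to 739, so 739 needed; 738 in favor. Not satisfied.

Invalid — vote requirement not satisfied.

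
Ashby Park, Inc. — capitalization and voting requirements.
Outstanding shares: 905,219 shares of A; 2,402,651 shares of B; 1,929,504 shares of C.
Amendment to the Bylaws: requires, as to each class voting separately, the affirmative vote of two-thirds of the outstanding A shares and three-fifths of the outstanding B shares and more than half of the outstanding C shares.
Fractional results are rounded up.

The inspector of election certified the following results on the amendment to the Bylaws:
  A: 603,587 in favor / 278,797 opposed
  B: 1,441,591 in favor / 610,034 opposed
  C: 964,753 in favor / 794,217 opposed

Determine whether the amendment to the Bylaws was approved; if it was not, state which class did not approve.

A: 2/3 of 905219 = 603479.33, rounded up to 603480; 603,480 required, 603,587 in favor — approved.
B: 3/5 of 2402651 = 1441590.60, rounded up to 1441591; 1,441,591 required, 1,441,591 in favor — approved.
C: a majority of 1929504 is 964753; 964,753 required, 964,753 in favor — approved.

Approved — every class gave the required vote.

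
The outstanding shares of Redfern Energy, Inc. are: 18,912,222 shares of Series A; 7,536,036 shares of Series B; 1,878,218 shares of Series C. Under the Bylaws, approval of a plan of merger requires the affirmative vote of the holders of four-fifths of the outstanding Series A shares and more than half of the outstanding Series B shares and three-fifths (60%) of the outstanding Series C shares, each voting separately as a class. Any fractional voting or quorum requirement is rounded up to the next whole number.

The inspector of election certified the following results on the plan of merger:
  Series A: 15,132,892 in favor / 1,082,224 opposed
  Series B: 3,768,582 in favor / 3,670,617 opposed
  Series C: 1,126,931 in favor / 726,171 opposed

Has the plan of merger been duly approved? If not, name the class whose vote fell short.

Series A: 4/5 of 18912222 = 15129777.60, rounded up to 15129778; 15,129,778 required, 15,132,892 in favor — approved.
Series B: a majority of 7536036 is 3768019; 3,768,019 required, 3,768,582 in favor — approved.
Series C: 3/5 of 1878218 = 1126930.80, rounded up to 1126931; 1,126,931 required, 1,126,931 in favor — approved.

Approved — every class gave the required vote.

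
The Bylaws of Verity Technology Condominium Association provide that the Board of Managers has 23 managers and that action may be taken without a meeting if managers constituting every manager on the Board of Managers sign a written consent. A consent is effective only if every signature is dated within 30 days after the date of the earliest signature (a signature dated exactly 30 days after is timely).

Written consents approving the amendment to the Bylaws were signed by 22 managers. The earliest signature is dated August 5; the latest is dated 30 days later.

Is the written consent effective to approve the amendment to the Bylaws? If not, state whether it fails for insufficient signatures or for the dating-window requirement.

Not effective — insufficient signatures.

Signatures required: the unanimous vote of 23 — unanimous means all 23, so 23 needed; 22 signed. Insufficient.
Dating window: the latest signature is 30 days after the earliest; the limit is 30 days. Within the window.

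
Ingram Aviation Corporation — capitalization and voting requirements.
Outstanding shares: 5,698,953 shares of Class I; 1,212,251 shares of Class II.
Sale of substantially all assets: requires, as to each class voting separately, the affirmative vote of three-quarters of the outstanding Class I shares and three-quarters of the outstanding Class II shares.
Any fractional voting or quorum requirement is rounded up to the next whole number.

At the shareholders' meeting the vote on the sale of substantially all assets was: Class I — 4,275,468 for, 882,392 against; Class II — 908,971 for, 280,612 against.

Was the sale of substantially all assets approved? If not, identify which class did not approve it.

Not approved — the Class II shares did not give the required vote.

Class I: 3/4 of 5698953 = 4274214.75, rounded up to 4274215; 4,274,215 required, 4,275,468 in favor — approved.
Class II: 3/4 of 1212251 = 909188.25, rounded up to 909189; 909,189 required, 908,971 in favor — not approved.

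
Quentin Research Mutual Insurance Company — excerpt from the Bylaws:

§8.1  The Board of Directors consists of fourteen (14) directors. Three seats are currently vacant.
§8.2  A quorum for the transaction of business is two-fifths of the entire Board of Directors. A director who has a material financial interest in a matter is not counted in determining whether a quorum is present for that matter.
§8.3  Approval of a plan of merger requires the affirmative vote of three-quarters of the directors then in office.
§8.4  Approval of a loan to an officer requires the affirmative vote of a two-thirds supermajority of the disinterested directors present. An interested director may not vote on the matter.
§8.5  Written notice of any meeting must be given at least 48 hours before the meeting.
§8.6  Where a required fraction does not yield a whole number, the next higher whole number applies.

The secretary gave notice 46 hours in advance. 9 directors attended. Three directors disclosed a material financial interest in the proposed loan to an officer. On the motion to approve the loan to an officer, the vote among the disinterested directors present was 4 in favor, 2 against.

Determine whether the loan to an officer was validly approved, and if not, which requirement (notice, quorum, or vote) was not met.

Notice: 46 hours given; 48 required (46 < 48). Not satisfied.
Quorum: 9 present, but the 3 interested directors do not count, leaving 6. Quorum is 6. Satisfied.
Vote: the loan to an officer requires two-thirds of the disinterested directors present (9 − 3 = 6). 2/3 of 6 = 4, so 4 affirmative votes are needed; 4 voted in favor. Satisfied.

Invalid — notice requirement not satisfied.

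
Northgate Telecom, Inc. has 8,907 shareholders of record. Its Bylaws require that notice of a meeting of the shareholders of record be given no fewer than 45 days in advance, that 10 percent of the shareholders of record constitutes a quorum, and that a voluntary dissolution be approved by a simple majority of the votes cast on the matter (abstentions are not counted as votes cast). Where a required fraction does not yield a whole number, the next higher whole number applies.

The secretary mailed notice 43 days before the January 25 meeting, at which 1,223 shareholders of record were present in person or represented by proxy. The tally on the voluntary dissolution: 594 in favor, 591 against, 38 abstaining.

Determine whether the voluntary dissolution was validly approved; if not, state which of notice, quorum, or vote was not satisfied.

Notice: 43 days given; 45 required. Not satisfied.
Quorum: 10% of 8,907 = 890.70, rounded up to 891; 1,223 present. Satisfied.
Vote: requires a majority of the votes cast (1,223 − 38 abstaining = 1,185); a majority of 1185 is 593, so 593 needed; 594 in favor. Satisfied.

Invalid — notice requirement not satisfied.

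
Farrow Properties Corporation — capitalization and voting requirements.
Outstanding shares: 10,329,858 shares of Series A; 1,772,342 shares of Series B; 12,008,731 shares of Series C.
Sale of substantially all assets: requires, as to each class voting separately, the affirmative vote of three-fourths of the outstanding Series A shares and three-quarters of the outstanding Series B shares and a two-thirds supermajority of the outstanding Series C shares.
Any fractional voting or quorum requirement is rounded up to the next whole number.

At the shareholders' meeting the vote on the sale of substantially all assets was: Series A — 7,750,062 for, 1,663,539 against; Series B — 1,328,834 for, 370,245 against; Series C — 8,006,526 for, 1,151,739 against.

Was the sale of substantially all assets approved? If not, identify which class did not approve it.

Series A: 3/4 of 10329858 = 7747393.50, rounded up to 7747394; 7,747,394 required, 7,750,062 in favor — approved.
Series B: 3/4 of 1772342 = 1329256.50, rounded up to 1329257; 1,329,257 required, 1,328,834 in favor — not approved.
Series C: 2/3 of 12008731 = 8005820.67, rounded up to 8005821; 8,005,821 required, 8,006,526 in favor — approved.

Not approved — the Series B shares did not give the required vote.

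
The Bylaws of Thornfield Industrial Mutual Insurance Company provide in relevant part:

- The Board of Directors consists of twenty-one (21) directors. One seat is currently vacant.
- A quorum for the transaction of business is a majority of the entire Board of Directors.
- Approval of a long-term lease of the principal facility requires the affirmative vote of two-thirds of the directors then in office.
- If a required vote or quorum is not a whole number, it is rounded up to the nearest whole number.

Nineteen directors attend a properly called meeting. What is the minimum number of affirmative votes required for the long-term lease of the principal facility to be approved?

The long-term lease of the principal facility requires two-thirds of the directors then in office (20).
2/3 of 20 = 13.33, rounded up to 14.

14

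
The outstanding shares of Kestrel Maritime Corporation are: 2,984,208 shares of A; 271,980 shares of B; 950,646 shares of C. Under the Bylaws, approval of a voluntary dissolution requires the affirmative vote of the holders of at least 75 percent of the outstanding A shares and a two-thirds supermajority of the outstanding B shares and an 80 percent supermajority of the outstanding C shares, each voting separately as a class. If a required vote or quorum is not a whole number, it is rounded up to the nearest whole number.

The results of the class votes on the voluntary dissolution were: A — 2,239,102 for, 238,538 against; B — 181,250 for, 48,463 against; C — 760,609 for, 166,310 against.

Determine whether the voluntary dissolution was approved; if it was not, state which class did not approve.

Not approved — the B shares did not give the required vote.

A: 3/4 of 2984208 = 2238156; 2,238,156 required, 2,239,102 in favor — approved.
B: 2/3 of 271980 = 181320; 181,320 required, 181,250 in favor — not approved.
C: 4/5 of 950646 = 760516.80, rounded up to 760517; 760,517 required, 760,609 in favor — approved.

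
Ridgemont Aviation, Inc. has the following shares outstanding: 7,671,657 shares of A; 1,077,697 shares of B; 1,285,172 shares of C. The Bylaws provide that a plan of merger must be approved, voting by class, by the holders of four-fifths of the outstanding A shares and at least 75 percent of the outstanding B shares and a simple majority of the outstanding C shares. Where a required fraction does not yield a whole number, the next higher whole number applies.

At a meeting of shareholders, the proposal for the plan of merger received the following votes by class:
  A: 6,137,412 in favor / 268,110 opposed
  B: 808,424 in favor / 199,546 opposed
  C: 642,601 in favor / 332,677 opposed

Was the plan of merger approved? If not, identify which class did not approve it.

A: 4/5 of 7671657 = 6137325.60, rounded up to 6137326; 6,137,326 required, 6,137,412 in favor — approved.
B: 3/4 of 1077697 = 808272.75, rounded up to 808273; 808,273 required, 808,424 in favor — approved.
C: a majority of 1285172 is 642587; 642,587 required, 642,601 in favor — approved.

Approved — every class gave the required vote.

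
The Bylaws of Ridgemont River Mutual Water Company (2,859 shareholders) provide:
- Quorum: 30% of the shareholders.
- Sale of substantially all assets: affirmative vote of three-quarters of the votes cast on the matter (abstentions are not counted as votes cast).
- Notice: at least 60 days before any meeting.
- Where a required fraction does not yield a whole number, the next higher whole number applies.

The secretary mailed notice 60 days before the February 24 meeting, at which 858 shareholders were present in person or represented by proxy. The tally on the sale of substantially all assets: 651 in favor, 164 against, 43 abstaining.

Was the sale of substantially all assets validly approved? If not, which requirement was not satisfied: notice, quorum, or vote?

Notice: 60 days given; 60 required. Satisfied.
Quorum: 30% of 2,859 = 857.70, rounded up to 858; 858 present. Satisfied.
Vote: requires three-fourths of the votes cast (858 − 43 abstaining = 815); 3/4 of 815 = 611.25, rounded up to 612, so 612 needed; 651 in favor. Satisfied.

Valid — all requirements satisfied.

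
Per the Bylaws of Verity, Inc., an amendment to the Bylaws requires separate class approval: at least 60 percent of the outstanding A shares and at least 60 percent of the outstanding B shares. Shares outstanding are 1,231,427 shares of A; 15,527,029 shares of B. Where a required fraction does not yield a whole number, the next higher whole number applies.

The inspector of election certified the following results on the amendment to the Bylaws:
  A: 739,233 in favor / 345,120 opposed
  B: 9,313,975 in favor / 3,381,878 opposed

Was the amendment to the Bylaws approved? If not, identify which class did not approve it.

Not approved — the B shares did not give the required vote.

A: 3/5 of 1231427 = 738856.20, rounded up to 738857; 738,857 required, 739,233 in favor — approved.
B: 3/5 of 15527029 = 9316217.40, rounded up to 9316218; 9,316,218 required, 9,313,975 in favor — not approved.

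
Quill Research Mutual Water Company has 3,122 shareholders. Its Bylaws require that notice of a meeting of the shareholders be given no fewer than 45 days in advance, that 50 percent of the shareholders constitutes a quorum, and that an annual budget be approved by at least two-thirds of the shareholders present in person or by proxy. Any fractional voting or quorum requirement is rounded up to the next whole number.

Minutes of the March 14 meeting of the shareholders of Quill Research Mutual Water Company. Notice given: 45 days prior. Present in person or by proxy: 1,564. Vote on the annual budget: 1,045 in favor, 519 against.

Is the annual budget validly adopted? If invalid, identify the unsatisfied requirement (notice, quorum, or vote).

Valid — all requirements satisfied.

Notice: 45 days given; 45 required. Satisfied.
Quorum: 50% of 3,122 = 1,561; 1,564 present. Satisfied.
Vote: requires two-thirds of those present (1,564); 2/3 of 1564 = 1042.67, rounded up to 1043, so 1,043 needed; 1,045 in favor. Satisfied.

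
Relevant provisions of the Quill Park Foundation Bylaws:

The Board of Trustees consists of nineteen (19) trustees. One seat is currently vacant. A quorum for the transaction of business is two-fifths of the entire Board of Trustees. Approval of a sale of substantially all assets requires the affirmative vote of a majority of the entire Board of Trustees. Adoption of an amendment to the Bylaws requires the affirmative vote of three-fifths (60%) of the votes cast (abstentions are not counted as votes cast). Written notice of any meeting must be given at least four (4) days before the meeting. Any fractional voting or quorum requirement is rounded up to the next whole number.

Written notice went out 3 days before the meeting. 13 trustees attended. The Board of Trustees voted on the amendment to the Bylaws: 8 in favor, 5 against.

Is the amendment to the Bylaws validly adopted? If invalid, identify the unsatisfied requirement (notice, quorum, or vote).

Invalid — notice requirement not satisfied.

Notice: 3 days given; 4 required (3 < 4). Not satisfied.
Quorum: 13 present; quorum is 8. Satisfied.
Vote: the amendment to the Bylaws requires three-fifths of the votes cast (13). 3/5 of 13 = 7.80, rounded up to 8, so 8 affirmative votes are needed; 8 voted in favor. Satisfied.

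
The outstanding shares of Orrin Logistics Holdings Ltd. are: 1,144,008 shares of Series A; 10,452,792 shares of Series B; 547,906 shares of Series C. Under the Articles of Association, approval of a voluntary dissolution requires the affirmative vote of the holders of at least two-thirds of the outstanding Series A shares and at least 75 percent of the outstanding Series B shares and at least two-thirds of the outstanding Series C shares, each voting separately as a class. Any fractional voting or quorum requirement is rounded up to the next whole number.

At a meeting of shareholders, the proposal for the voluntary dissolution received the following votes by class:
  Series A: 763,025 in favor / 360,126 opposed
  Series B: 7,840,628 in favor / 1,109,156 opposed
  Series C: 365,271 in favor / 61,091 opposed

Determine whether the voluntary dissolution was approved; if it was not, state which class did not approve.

Approved — every class gave the required vote.

Series A: 2/3 of 1144008 = 762672; 762,672 required, 763,025 in favor — approved.
Series B: 3/4 of 10452792 = 7839594; 7,839,594 required, 7,840,628 in favor — approved.
Series C: 2/3 of 547906 = 365270.67, rounded up to 365271; 365,271 required, 365,271 in favor — approved.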